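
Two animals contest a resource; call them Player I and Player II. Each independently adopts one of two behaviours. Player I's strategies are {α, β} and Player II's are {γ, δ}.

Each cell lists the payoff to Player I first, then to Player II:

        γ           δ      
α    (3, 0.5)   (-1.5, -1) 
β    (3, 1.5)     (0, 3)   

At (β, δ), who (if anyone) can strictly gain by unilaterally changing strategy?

Neither

Player I at (β, δ) earns 0; deviating to α yields -1.5 — not better.
Player II earns 3; deviating to γ yields 1.5 — not better.
Neither player can strictly improve; the profile is a Nash equilibrium.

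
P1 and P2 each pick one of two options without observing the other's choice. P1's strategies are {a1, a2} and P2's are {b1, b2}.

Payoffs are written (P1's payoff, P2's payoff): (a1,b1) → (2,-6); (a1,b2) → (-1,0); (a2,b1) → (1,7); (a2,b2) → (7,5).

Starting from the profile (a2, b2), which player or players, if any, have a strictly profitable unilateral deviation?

P1 at (a2, b2) earns 7; deviating to a1 yields -1 — not better.
P2 earns 5; deviating to b1 yields 7 — a strict improvement.
Only P2 has a strictly profitable deviation.

P2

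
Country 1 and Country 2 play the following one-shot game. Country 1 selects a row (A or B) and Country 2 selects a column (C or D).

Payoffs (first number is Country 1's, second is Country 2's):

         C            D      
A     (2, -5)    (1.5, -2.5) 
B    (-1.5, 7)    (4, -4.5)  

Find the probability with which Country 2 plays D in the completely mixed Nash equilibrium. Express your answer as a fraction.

7/12

Let q be the probability that Country 2 plays C. In a completely mixed equilibrium, Country 1 must be indifferent between A and B.
Country 1's expected payoff from A is 2q + 1.5(1−q); from B it is −1.5q + 4(1−q).
Setting these equal: 0.5q + 1.5 = −5.5q + 4, so q = 5/12.
Therefore Country 2 plays D with probability 1 − 5/12 = 7/12.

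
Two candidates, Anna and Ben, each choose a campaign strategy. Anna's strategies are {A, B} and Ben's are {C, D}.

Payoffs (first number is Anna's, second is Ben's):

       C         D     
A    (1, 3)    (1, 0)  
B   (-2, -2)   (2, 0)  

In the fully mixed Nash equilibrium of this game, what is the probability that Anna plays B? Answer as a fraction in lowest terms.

Let p be the probability that Anna plays A. In a completely mixed equilibrium, Ben must be indifferent between C and D.
Ben's expected payoff from C is 3p − 2(1−p); from D it is 0.
Setting these equal: 5p − 2 = 0, so p = 2/5.
Therefore Anna plays B with probability 1 − 2/5 = 3/5.

3/5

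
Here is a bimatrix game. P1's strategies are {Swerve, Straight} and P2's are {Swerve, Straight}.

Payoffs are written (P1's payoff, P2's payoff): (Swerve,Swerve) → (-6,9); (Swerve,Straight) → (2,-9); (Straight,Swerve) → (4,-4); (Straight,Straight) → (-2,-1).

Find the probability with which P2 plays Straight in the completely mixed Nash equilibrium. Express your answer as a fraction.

Let y be the probability that P2 plays Swerve. In a completely mixed equilibrium, P1 must be indifferent between Swerve and Straight.
P1's expected payoff from Swerve is −6y + 2(1−y); from Straight it is 4y − 2(1−y).
Setting these equal: −8y + 2 = 6y − 2, so y = 2/7.
Therefore P2 plays Straight with probability 1 − 2/7 = 5/7.

5/7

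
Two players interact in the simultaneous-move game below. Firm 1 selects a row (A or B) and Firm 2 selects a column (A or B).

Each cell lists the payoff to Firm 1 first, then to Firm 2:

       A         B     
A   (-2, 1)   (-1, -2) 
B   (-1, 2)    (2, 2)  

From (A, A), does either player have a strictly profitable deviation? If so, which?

Firm 1 at (A, A) earns -2; deviating to B yields -1 — a strict improvement.
Firm 2 earns 1; deviating to B yields -2 — not better.
Only Firm 1 has a strictly profitable deviation.

Firm 1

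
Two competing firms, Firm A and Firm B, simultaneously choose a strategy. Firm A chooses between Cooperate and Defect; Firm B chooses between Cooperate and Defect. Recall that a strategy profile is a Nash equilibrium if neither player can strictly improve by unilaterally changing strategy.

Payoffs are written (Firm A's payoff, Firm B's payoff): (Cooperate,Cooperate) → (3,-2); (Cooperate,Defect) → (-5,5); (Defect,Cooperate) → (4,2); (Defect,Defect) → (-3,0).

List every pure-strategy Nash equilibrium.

(Cooperate, Cooperate): Firm A prefers Defect (4 > 3); Firm B prefers Defect (5 > -2) — not an equilibrium.
(Cooperate, Defect): Firm A prefers Defect (-3 > -5) — not an equilibrium.
(Defect, Cooperate): Firm A gets 4 ≥ 3 from Cooperate, and Firm B gets 2 ≥ 0 from Defect — Nash equilibrium.
(Defect, Defect): Firm B prefers Cooperate (2 > 0) — not an equilibrium.

(Defect, Cooperate)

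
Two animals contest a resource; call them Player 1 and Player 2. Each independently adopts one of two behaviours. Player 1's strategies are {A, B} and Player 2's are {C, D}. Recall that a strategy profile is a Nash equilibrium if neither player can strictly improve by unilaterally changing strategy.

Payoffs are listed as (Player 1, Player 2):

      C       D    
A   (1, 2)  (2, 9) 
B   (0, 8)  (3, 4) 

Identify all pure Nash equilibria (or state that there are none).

none

(A, C): Player 2 prefers D (9 > 2) — not an equilibrium.
(A, D): Player 1 prefers B (3 > 2) — not an equilibrium.
(B, C): Player 1 prefers A (1 > 0) — not an equilibrium.
(B, D): Player 2 prefers C (8 > 4) — not an equilibrium.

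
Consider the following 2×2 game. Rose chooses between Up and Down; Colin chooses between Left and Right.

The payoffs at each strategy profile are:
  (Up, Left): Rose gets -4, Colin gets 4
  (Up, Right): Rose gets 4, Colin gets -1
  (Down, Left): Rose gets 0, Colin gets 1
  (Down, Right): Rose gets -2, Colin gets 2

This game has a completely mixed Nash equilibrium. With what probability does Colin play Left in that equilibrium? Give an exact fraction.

Let y be the probability that Colin plays Left. In a completely mixed equilibrium, Rose must be indifferent between Up and Down.
Rose's expected payoff from Up is −4y + 4(1−y); from Down it is −2(1−y).
Setting these equal: −8y + 4 = 2y − 2, so y = 3/5.

3/5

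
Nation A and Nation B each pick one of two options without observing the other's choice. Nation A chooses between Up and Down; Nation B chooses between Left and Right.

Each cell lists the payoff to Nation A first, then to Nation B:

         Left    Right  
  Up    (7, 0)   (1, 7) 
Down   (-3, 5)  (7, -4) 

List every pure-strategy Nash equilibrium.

(Up, Left): Nation B prefers Right (7 > 0) — not an equilibrium.
(Up, Right): Nation A prefers Down (7 > 1) — not an equilibrium.
(Down, Left): Nation A prefers Up (7 > -3) — not an equilibrium.
(Down, Right): Nation B prefers Left (5 > -4) — not an equilibrium.

none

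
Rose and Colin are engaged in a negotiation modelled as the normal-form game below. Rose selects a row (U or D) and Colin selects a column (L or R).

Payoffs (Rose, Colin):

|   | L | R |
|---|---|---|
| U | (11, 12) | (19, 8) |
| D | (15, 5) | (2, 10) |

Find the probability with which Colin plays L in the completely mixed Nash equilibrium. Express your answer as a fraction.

17/21

Let q be the probability that Colin plays L. In a completely mixed equilibrium, Rose must be indifferent between U and D.
Rose's expected payoff from U is 11q + 19(1−q); from D it is 15q + 2(1−q).
Setting these equal: −8q + 19 = 13q + 2, so q = 17/21.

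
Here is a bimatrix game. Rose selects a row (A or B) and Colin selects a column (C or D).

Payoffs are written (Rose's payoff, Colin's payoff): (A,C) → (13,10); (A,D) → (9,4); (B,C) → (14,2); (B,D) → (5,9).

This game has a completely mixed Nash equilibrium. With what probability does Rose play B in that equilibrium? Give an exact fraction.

6/13

Let x be the probability that Rose plays A. In a completely mixed equilibrium, Colin must be indifferent between C and D.
Colin's expected payoff from C is 10x + 2(1−x); from D it is 4x + 9(1−x).
Setting these equal: 8x + 2 = −5x + 9, so x = 7/13.
Therefore Rose plays B with probability 1 − 7/13 = 6/13.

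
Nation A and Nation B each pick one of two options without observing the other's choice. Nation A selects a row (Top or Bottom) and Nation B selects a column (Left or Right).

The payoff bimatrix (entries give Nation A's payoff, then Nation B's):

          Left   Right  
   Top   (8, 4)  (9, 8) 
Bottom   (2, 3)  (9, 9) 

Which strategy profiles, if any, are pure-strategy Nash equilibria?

(Top, Right) and (Bottom, Right)

(Top, Left): Nation B prefers Right (8 > 4) — not an equilibrium.
(Top, Right): Nation A gets 9 ≥ 9 from Bottom, and Nation B gets 8 ≥ 4 from Left — Nash equilibrium.
(Bottom, Left): Nation A prefers Top (8 > 2); Nation B prefers Right (9 > 3) — not an equilibrium.
(Bottom, Right): Nation A gets 9 ≥ 9 from Top, and Nation B gets 9 ≥ 3 from Left — Nash equilibrium.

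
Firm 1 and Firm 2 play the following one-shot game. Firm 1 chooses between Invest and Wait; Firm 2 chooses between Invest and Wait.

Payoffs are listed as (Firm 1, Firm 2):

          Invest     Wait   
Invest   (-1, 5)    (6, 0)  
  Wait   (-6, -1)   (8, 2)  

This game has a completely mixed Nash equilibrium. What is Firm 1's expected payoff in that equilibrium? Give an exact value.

First find q, the probability Firm 2 plays Invest, from Firm 1's indifference between Invest and Wait: −q + 6(1−q) = −6q + 8(1−q), giving q = 2/7.
Since Firm 1 is indifferent in equilibrium, Firm 1's expected payoff equals the payoff from either row against (2/7, 5/7). Using Invest: −(2/7) + 6(5/7) = 4.

4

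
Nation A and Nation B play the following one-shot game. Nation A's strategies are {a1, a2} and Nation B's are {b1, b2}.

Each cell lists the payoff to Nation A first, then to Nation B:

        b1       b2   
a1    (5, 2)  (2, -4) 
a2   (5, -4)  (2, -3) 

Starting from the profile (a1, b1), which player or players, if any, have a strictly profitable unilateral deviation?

Neither

Nation A at (a1, b1) earns 5; deviating to a2 yields 5 — not better.
Nation B earns 2; deviating to b2 yields -4 — not better.
Neither player can strictly improve; the profile is a Nash equilibrium.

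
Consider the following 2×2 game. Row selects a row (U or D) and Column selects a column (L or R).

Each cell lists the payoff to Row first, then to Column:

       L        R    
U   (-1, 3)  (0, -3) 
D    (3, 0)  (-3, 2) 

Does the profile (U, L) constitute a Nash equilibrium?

At (U, L), Row earns -1; switching to D would give 3, so Row would deviate.
Column earns 3; switching to R would give -3, so Column has no profitable deviation.
Since at least one player can profitably deviate, this is not a Nash equilibrium.

No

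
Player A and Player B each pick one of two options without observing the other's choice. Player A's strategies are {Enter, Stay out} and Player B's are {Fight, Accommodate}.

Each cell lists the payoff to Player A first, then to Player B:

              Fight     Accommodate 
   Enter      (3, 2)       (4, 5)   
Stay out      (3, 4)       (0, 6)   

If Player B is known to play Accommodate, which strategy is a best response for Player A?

Enter

Against Accommodate, Player A earns 4 from Enter and 0 from Stay out.
So Enter is the best response.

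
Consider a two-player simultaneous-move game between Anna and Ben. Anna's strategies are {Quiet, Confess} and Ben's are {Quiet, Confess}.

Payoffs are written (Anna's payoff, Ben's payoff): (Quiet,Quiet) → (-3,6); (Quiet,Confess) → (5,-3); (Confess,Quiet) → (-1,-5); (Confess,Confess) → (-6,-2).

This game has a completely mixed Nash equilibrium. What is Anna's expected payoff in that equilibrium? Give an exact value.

First find q, the probability Ben plays Quiet, from Anna's indifference between Quiet and Confess: −3q + 5(1−q) = −q − 6(1−q), giving q = 11/13.
Since Anna is indifferent in equilibrium, Anna's expected payoff equals the payoff from either row against (11/13, 2/13). Using Quiet: −3(11/13) + 5(2/13) = -23/13.

-23/13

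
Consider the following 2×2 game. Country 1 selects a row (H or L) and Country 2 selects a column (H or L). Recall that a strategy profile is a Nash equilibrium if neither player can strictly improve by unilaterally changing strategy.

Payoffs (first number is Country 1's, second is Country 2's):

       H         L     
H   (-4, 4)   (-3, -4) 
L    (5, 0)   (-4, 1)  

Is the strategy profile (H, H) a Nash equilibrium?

No

At (H, H), Country 1 earns -4; switching to L would give 5, so Country 1 would deviate.
Country 2 earns 4; switching to L would give -4, so Country 2 has no profitable deviation.
Since at least one player can profitably deviate, this is not a Nash equilibrium.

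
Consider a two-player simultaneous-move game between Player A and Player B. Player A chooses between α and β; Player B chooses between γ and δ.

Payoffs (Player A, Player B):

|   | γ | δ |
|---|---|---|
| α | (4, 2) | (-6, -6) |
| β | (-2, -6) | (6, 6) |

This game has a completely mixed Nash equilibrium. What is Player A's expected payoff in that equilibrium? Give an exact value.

2/3

First find y, the probability Player B plays γ, from Player A's indifference between α and β: 4y − 6(1−y) = −2y + 6(1−y), giving y = 2/3.
Since Player A is indifferent in equilibrium, Player A's expected payoff equals the payoff from either row against (2/3, 1/3). Using α: 4(2/3) − 6(1/3) = 2/3.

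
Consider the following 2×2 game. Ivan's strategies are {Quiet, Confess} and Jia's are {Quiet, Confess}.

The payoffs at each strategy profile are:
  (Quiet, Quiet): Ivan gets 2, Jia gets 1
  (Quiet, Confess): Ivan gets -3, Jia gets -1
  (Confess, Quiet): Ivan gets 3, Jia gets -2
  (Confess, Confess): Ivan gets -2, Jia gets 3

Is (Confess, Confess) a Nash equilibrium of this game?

Yes

At (Confess, Confess), Ivan earns -2; switching to Quiet would give -3, so Ivan has no profitable deviation.
Jia earns 3; switching to Quiet would give -2, so Jia has no profitable deviation.
Neither player can gain by a unilateral deviation, so this profile is a Nash equilibrium.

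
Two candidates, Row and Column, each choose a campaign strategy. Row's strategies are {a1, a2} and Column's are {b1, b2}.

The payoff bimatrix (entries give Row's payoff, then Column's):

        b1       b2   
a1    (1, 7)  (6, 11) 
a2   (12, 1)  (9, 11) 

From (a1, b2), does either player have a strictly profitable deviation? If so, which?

Row

Row at (a1, b2) earns 6; deviating to a2 yields 9 — a strict improvement.
Column earns 11; deviating to b1 yields 7 — not better.
Only Row has a strictly profitable deviation.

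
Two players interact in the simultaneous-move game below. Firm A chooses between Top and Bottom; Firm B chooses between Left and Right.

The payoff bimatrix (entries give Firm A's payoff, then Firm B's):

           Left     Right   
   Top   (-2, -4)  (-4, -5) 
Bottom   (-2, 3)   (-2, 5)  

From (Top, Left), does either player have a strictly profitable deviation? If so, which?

Firm A at (Top, Left) earns -2; deviating to Bottom yields -2 — not better.
Firm B earns -4; deviating to Right yields -5 — not better.
Neither player can strictly improve; the profile is a Nash equilibrium.

Neither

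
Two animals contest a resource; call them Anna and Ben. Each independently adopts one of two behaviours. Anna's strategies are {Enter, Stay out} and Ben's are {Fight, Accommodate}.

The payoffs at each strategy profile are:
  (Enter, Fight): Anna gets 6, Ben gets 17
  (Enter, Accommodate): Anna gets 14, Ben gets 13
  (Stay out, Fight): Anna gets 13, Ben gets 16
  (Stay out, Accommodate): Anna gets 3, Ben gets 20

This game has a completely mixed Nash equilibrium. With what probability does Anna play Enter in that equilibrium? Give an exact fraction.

Let r be the probability that Anna plays Enter. In a completely mixed equilibrium, Ben must be indifferent between Fight and Accommodate.
Ben's expected payoff from Fight is 17r + 16(1−r); from Accommodate it is 13r + 20(1−r).
Setting these equal: r + 16 = −7r + 20, so r = 1/2.

1/2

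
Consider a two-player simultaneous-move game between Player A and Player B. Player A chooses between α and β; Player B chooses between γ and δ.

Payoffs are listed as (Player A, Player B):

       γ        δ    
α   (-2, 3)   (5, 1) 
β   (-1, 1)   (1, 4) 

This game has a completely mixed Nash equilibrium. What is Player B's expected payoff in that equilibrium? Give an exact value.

First find p, the probability Player A plays α, from Player B's indifference between γ and δ: 3p + (1−p) = p + 4(1−p), giving p = 3/5.
Since Player B is indifferent in equilibrium, Player B's expected payoff equals the payoff from either column against (3/5, 2/5). Using γ: 3(3/5) + (2/5) = 11/5.

11/5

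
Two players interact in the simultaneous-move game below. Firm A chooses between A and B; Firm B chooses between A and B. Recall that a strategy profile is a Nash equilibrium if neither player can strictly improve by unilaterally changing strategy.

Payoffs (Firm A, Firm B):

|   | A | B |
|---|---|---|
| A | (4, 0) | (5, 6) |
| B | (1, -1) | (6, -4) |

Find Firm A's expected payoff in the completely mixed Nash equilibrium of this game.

19/4

First find q, the probability Firm B plays A, from Firm A's indifference between A and B: 4q + 5(1−q) = q + 6(1−q), giving q = 1/4.
Since Firm A is indifferent in equilibrium, Firm A's expected payoff equals the payoff from either row against (1/4, 3/4). Using A: 4(1/4) + 5(3/4) = 19/4.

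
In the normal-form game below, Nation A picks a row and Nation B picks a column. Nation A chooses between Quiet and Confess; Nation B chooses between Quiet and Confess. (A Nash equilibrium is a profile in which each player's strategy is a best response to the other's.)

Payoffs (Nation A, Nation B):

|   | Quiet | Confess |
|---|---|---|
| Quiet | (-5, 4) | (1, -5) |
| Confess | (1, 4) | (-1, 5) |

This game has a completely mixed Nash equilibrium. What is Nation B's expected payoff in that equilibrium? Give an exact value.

4

First find x, the probability Nation A plays Quiet, from Nation B's indifference between Quiet and Confess: 4x + 4(1−x) = −5x + 5(1−x), giving x = 1/10.
Since Nation B is indifferent in equilibrium, Nation B's expected payoff equals the payoff from either column against (1/10, 9/10). Using Quiet: 4(1/10) + 4(9/10) = 4.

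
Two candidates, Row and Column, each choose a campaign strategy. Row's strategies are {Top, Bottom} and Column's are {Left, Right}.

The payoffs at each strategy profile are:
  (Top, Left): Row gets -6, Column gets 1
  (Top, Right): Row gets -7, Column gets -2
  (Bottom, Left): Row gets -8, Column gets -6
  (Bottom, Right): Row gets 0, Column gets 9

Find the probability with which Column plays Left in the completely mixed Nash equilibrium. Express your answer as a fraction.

Let c be the probability that Column plays Left. In a completely mixed equilibrium, Row must be indifferent between Top and Bottom.
Row's expected payoff from Top is −6c − 7(1−c); from Bottom it is −8c.
Setting these equal: c − 7 = −8c, so c = 7/9.

7/9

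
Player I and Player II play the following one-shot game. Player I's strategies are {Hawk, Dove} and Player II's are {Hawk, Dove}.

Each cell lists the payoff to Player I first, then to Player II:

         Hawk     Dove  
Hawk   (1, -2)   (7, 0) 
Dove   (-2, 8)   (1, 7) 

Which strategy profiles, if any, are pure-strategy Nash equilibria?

(Hawk, Dove)

(Hawk, Hawk): Player II prefers Dove (0 > -2) — not an equilibrium.
(Hawk, Dove): Player I gets 7 ≥ 1 from Dove, and Player II gets 0 ≥ -2 from Hawk — Nash equilibrium.
(Dove, Hawk): Player I prefers Hawk (1 > -2) — not an equilibrium.
(Dove, Dove): Player I prefers Hawk (7 > 1); Player II prefers Hawk (8 > 7) — not an equilibrium.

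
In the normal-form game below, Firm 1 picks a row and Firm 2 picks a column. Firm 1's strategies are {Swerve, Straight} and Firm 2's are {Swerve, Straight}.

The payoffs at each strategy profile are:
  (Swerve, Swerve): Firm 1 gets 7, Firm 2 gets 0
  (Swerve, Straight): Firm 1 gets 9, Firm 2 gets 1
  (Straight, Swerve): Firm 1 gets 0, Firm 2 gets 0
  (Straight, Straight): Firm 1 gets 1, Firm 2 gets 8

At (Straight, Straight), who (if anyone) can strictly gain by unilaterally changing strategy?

Firm 1

Firm 1 at (Straight, Straight) earns 1; deviating to Swerve yields 9 — a strict improvement.
Firm 2 earns 8; deviating to Swerve yields 0 — not better.
Only Firm 1 has a strictly profitable deviation.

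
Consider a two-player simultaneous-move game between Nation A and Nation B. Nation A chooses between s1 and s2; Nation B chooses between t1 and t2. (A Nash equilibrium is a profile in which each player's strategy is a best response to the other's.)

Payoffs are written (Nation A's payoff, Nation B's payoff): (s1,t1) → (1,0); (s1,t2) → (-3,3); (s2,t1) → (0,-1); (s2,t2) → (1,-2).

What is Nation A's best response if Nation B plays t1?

Against t1, Nation A earns 1 from s1 and 0 from s2.
So s1 is the best response.

s1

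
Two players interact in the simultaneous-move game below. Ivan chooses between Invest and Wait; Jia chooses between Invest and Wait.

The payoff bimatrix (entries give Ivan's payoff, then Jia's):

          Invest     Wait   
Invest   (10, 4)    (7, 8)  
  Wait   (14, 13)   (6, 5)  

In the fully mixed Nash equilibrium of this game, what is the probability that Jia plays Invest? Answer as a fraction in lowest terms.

1/5

Let y be the probability that Jia plays Invest. In a completely mixed equilibrium, Ivan must be indifferent between Invest and Wait.
Ivan's expected payoff from Invest is 10y + 7(1−y); from Wait it is 14y + 6(1−y).
Setting these equal: 3y + 7 = 8y + 6, so y = 1/5.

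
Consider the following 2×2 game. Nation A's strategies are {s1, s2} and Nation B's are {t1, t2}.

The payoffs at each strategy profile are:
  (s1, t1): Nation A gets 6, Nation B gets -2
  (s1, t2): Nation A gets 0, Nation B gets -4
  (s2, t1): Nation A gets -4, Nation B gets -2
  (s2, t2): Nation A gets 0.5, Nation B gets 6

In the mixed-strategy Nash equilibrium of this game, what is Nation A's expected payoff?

First find y, the probability Nation B plays t1, from Nation A's indifference between s1 and s2: 6y = −4y + 0.5(1−y), giving y = 1/21.
Since Nation A is indifferent in equilibrium, Nation A's expected payoff equals the payoff from either row against (1/21, 20/21). Using s1: 6(1/21) = 2/7.

2/7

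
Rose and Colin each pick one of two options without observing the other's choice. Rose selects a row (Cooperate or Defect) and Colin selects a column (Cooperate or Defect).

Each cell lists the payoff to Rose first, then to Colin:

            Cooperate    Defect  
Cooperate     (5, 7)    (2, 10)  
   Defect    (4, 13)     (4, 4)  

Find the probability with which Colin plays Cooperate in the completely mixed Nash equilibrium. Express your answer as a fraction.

Let y be the probability that Colin plays Cooperate. In a completely mixed equilibrium, Rose must be indifferent between Cooperate and Defect.
Rose's expected payoff from Cooperate is 5y + 2(1−y); from Defect it is 4y + 4(1−y).
Setting these equal: 3y + 2 = 4, so y = 2/3.

2/3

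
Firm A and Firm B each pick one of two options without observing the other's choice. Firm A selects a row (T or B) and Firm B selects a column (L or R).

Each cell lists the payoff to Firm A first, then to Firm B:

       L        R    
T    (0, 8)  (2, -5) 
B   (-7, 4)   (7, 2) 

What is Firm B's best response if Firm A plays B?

Against B, Firm B earns 4 from L and 2 from R.
So L is the best response.

L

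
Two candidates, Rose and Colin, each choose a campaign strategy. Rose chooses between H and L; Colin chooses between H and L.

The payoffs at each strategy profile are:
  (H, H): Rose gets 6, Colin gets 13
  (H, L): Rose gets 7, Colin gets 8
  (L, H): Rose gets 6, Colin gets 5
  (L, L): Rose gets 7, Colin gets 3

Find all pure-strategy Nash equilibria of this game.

(H, H): Rose gets 6 ≥ 6 from L, and Colin gets 13 ≥ 8 from L — Nash equilibrium.
(H, L): Colin prefers H (13 > 8) — not an equilibrium.
(L, H): Rose gets 6 ≥ 6 from H, and Colin gets 5 ≥ 3 from L — Nash equilibrium.
(L, L): Colin prefers H (5 > 3) — not an equilibrium.

(H, H) and (L, H)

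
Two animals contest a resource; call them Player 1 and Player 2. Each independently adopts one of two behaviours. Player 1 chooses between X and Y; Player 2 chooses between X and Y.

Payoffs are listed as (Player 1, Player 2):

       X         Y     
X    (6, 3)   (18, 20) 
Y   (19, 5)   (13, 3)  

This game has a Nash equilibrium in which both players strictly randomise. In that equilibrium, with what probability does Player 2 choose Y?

13/18

Let q be the probability that Player 2 plays X. In a completely mixed equilibrium, Player 1 must be indifferent between X and Y.
Player 1's expected payoff from X is 6q + 18(1−q); from Y it is 19q + 13(1−q).
Setting these equal: −12q + 18 = 6q + 13, so q = 5/18.
Therefore Player 2 plays Y with probability 1 − 5/18 = 13/18.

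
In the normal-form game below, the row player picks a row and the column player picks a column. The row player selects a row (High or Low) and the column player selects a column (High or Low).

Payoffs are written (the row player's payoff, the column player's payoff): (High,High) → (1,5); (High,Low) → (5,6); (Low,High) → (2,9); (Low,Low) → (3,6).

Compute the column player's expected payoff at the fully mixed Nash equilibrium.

First find x, the probability the row player plays High, from the column player's indifference between High and Low: 5x + 9(1−x) = 6x + 6(1−x), giving x = 3/4.
Since the column player is indifferent in equilibrium, the column player's expected payoff equals the payoff from either column against (3/4, 1/4). Using High: 5(3/4) + 9(1/4) = 6.

6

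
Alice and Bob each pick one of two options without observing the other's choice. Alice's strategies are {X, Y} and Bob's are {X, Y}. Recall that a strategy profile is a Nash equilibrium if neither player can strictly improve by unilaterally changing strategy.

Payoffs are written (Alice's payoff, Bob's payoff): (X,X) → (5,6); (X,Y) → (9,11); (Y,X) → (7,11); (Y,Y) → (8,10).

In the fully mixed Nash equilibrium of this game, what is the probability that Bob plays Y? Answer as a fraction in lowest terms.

2/3

Let c be the probability that Bob plays X. In a completely mixed equilibrium, Alice must be indifferent between X and Y.
Alice's expected payoff from X is 5c + 9(1−c); from Y it is 7c + 8(1−c).
Setting these equal: −4c + 9 = −c + 8, so c = 1/3.
Therefore Bob plays Y with probability 1 − 1/3 = 2/3.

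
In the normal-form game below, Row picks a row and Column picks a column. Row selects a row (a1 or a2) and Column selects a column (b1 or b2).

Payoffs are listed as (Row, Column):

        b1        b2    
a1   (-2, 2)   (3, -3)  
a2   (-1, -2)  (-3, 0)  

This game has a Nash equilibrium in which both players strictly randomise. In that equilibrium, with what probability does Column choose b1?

Let q be the probability that Column plays b1. In a completely mixed equilibrium, Row must be indifferent between a1 and a2.
Row's expected payoff from a1 is −2q + 3(1−q); from a2 it is −q − 3(1−q).
Setting these equal: −5q + 3 = 2q − 3, so q = 6/7.

6/7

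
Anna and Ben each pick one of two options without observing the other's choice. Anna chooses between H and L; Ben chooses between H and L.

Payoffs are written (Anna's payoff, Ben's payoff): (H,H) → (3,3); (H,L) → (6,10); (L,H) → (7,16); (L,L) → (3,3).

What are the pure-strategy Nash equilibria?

(H, H): Anna prefers L (7 > 3); Ben prefers L (10 > 3) — not an equilibrium.
(H, L): Anna gets 6 ≥ 3 from L, and Ben gets 10 ≥ 3 from H — Nash equilibrium.
(L, H): Anna gets 7 ≥ 3 from H, and Ben gets 16 ≥ 3 from L — Nash equilibrium.
(L, L): Anna prefers H (6 > 3); Ben prefers H (16 > 3) — not an equilibrium.

(H, L) and (L, H)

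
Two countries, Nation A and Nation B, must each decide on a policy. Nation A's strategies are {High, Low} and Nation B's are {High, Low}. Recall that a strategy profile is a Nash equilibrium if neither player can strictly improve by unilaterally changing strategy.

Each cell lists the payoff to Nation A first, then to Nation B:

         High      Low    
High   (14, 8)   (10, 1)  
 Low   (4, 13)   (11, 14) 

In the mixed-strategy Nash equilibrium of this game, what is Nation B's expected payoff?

99/8

First find p, the probability Nation A plays High, from Nation B's indifference between High and Low: 8p + 13(1−p) = p + 14(1−p), giving p = 1/8.
Since Nation B is indifferent in equilibrium, Nation B's expected payoff equals the payoff from either column against (1/8, 7/8). Using High: 8(1/8) + 13(7/8) = 99/8.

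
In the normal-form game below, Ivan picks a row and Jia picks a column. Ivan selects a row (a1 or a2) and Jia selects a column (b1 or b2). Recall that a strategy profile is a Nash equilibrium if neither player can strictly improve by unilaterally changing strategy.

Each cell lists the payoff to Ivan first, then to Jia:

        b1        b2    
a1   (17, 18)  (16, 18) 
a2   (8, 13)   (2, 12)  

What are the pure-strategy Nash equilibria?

(a1, b1): Ivan gets 17 ≥ 8 from a2, and Jia gets 18 ≥ 18 from b2 — Nash equilibrium.
(a1, b2): Ivan gets 16 ≥ 2 from a2, and Jia gets 18 ≥ 18 from b1 — Nash equilibrium.
(a2, b1): Ivan prefers a1 (17 > 8) — not an equilibrium.
(a2, b2): Ivan prefers a1 (16 > 2); Jia prefers b1 (13 > 12) — not an equilibrium.

(a1, b1) and (a1, b2)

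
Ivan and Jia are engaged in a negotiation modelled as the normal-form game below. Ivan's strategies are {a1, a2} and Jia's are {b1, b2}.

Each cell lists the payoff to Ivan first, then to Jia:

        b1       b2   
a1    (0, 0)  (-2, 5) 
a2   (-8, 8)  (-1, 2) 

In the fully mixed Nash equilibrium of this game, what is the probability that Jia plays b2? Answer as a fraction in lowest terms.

8/9

Let q be the probability that Jia plays b1. In a completely mixed equilibrium, Ivan must be indifferent between a1 and a2.
Ivan's expected payoff from a1 is −2(1−q); from a2 it is −8q − (1−q).
Setting these equal: 2q − 2 = −7q − 1, so q = 1/9.
Therefore Jia plays b2 with probability 1 − 1/9 = 8/9.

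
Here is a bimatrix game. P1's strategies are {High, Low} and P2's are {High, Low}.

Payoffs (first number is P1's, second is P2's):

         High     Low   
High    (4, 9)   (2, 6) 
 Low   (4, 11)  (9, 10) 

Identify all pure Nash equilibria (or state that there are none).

(High, High) and (Low, High)

(High, High): P1 gets 4 ≥ 4 from Low, and P2 gets 9 ≥ 6 from Low — Nash equilibrium.
(High, Low): P1 prefers Low (9 > 2); P2 prefers High (9 > 6) — not an equilibrium.
(Low, High): P1 gets 4 ≥ 4 from High, and P2 gets 11 ≥ 10 from Low — Nash equilibrium.
(Low, Low): P2 prefers High (11 > 10) — not an equilibrium.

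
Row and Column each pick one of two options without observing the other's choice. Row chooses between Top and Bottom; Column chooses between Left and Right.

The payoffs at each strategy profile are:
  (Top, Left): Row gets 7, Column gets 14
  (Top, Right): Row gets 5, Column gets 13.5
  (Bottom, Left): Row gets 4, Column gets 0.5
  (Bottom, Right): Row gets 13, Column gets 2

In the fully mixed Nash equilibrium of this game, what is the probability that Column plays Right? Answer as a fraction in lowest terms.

Let c be the probability that Column plays Left. In a completely mixed equilibrium, Row must be indifferent between Top and Bottom.
Row's expected payoff from Top is 7c + 5(1−c); from Bottom it is 4c + 13(1−c).
Setting these equal: 2c + 5 = −9c + 13, so c = 8/11.
Therefore Column plays Right with probability 1 − 8/11 = 3/11.

3/11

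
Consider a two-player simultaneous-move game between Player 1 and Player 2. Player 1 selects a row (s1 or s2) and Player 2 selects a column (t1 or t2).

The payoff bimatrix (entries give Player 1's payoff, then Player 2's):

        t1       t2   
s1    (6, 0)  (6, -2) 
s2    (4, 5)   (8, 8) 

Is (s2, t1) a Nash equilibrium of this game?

No

At (s2, t1), Player 1 earns 4; switching to s1 would give 6, so Player 1 would deviate.
Player 2 earns 5; switching to t2 would give 8, so Player 2 would deviate.
Since at least one player can profitably deviate, this is not a Nash equilibrium.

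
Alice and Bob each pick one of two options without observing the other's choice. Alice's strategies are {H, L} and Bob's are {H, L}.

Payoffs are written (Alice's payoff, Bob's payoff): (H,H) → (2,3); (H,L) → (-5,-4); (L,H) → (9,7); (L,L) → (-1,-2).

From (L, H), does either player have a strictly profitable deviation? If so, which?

Neither

Alice at (L, H) earns 9; deviating to H yields 2 — not better.
Bob earns 7; deviating to L yields -2 — not better.
Neither player can strictly improve; the profile is a Nash equilibrium.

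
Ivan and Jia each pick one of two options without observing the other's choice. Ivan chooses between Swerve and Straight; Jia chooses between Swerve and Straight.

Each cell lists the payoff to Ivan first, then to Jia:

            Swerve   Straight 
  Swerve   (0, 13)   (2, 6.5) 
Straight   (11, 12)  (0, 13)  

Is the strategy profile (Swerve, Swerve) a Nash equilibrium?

At (Swerve, Swerve), Ivan earns 0; switching to Straight would give 11, so Ivan would deviate.
Jia earns 13; switching to Straight would give 6.5, so Jia has no profitable deviation.
Since at least one player can profitably deviate, this is not a Nash equilibrium.

No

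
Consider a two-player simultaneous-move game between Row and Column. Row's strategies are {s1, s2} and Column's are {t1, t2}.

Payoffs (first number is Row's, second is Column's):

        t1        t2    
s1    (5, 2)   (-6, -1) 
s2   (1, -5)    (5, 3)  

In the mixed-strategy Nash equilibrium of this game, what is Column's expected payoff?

First find x, the probability Row plays s1, from Column's indifference between t1 and t2: 2x − 5(1−x) = −x + 3(1−x), giving x = 8/11.
Since Column is indifferent in equilibrium, Column's expected payoff equals the payoff from either column against (8/11, 3/11). Using t1: 2(8/11) − 5(3/11) = 1/11.

1/11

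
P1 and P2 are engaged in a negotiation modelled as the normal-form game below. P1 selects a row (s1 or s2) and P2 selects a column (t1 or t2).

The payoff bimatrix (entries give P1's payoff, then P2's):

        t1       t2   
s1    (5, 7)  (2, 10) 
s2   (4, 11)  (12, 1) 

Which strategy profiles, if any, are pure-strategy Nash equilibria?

(s1, t1): P2 prefers t2 (10 > 7) — not an equilibrium.
(s1, t2): P1 prefers s2 (12 > 2) — not an equilibrium.
(s2, t1): P1 prefers s1 (5 > 4) — not an equilibrium.
(s2, t2): P2 prefers t1 (11 > 1) — not an equilibrium.

none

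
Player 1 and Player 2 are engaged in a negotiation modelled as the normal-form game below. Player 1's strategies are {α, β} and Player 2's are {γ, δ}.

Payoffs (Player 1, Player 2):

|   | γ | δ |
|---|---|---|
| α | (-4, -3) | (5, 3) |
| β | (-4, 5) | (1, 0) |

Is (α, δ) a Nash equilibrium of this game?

Yes

At (α, δ), Player 1 earns 5; switching to β would give 1, so Player 1 has no profitable deviation.
Player 2 earns 3; switching to γ would give -3, so Player 2 has no profitable deviation.
Neither player can gain by a unilateral deviation, so this profile is a Nash equilibrium.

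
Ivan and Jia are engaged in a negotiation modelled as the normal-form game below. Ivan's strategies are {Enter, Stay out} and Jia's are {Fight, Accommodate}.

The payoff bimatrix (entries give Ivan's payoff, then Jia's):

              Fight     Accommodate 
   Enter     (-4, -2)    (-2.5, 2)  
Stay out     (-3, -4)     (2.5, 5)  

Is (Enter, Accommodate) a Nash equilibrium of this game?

No

At (Enter, Accommodate), Ivan earns -2.5; switching to Stay out would give 2.5, so Ivan would deviate.
Jia earns 2; switching to Fight would give -2, so Jia has no profitable deviation.
Since at least one player can profitably deviate, this is not a Nash equilibrium.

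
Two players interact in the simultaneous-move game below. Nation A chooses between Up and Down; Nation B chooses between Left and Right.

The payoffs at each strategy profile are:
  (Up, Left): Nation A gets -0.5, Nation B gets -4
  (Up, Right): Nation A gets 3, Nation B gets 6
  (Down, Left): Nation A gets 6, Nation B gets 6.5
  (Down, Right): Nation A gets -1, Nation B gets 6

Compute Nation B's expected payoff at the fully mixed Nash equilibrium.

First find p, the probability Nation A plays Up, from Nation B's indifference between Left and Right: −4p + 6.5(1−p) = 6p + 6(1−p), giving p = 1/21.
Since Nation B is indifferent in equilibrium, Nation B's expected payoff equals the payoff from either column against (1/21, 20/21). Using Left: −4(1/21) + 6.5(20/21) = 6.

6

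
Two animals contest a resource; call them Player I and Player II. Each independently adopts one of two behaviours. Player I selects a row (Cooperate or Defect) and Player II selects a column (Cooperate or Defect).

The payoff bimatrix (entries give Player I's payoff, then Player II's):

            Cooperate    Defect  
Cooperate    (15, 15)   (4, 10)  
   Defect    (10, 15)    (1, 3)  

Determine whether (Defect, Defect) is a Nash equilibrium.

At (Defect, Defect), Player I earns 1; switching to Cooperate would give 4, so Player I would deviate.
Player II earns 3; switching to Cooperate would give 15, so Player II would deviate.
Since at least one player can profitably deviate, this is not a Nash equilibrium.

No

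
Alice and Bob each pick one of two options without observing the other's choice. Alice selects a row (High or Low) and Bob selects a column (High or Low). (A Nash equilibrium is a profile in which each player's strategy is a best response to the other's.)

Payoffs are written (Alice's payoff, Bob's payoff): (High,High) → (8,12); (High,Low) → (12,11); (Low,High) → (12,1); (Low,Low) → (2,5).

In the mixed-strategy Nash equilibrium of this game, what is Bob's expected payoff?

First find x, the probability Alice plays High, from Bob's indifference between High and Low: 12x + (1−x) = 11x + 5(1−x), giving x = 4/5.
Since Bob is indifferent in equilibrium, Bob's expected payoff equals the payoff from either column against (4/5, 1/5). Using High: 12(4/5) + (1/5) = 49/5.

49/5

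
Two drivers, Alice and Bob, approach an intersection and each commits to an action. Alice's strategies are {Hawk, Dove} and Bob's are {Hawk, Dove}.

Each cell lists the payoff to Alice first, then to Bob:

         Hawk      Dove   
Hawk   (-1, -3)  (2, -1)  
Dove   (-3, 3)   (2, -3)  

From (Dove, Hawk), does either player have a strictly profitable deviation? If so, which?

Alice

Alice at (Dove, Hawk) earns -3; deviating to Hawk yields -1 — a strict improvement.
Bob earns 3; deviating to Dove yields -3 — not better.
Only Alice has a strictly profitable deviation.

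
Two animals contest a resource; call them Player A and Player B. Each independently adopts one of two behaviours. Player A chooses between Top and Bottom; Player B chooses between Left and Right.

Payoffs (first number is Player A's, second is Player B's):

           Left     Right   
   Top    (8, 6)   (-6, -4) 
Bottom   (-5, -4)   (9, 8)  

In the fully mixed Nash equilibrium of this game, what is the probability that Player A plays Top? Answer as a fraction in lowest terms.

6/11

Let x be the probability that Player A plays Top. In a completely mixed equilibrium, Player B must be indifferent between Left and Right.
Player B's expected payoff from Left is 6x − 4(1−x); from Right it is −4x + 8(1−x).
Setting these equal: 10x − 4 = −12x + 8, so x = 6/11.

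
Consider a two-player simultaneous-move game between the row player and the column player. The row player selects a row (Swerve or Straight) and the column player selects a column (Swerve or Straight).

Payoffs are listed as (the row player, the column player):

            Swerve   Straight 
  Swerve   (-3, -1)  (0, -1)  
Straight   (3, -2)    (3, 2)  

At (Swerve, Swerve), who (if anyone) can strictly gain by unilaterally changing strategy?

The row player

The row player at (Swerve, Swerve) earns -3; deviating to Straight yields 3 — a strict improvement.
The column player earns -1; deviating to Straight yields -1 — not better.
Only the row player has a strictly profitable deviation.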